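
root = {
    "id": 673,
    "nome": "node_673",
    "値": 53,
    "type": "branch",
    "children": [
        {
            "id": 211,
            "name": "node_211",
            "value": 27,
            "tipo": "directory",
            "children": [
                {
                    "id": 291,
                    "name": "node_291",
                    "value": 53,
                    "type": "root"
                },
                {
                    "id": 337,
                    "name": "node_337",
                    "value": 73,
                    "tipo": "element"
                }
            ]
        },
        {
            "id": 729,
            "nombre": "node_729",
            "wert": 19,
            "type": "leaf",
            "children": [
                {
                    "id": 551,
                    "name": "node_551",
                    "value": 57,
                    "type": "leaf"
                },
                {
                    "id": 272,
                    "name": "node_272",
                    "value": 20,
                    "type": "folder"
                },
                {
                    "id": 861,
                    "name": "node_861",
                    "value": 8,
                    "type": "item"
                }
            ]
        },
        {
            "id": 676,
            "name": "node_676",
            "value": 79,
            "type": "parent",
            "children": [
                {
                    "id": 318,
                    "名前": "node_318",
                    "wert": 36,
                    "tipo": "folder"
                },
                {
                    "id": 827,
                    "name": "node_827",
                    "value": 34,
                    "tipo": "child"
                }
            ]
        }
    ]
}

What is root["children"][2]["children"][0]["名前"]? "node_318"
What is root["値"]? 53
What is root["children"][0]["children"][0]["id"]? 291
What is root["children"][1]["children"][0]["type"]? "leaf"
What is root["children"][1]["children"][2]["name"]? "node_861"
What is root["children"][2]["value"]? 79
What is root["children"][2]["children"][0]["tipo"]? "folder"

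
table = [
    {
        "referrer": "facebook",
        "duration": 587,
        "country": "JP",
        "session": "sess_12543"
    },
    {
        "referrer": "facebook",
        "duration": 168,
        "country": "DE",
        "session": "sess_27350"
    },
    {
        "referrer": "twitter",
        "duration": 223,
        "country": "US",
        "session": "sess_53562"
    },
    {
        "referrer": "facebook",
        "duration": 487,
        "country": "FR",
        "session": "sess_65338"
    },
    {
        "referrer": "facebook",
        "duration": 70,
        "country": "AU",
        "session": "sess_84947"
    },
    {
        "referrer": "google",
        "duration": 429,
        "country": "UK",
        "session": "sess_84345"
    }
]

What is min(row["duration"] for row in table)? 70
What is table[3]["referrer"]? "facebook"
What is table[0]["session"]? "sess_12543"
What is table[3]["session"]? "sess_65338"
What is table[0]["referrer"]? "facebook"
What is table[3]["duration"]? 487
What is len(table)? 6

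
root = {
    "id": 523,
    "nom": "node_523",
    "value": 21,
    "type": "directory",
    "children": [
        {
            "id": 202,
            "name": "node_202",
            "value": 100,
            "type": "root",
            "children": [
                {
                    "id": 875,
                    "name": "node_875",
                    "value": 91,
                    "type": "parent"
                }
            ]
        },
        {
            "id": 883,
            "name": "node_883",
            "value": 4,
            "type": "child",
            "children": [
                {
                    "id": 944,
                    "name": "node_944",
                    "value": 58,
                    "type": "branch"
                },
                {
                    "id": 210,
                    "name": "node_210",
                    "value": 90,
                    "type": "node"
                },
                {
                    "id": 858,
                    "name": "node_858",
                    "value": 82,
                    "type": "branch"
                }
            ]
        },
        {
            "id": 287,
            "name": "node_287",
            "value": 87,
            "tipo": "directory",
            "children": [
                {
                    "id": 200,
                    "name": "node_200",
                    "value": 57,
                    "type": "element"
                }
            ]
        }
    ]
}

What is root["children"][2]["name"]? "node_287"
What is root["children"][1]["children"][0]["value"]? 58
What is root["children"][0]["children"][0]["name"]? "node_875"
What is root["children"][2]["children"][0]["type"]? "element"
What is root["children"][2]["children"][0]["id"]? 200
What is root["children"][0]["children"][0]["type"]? "parent"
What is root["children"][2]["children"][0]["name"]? "node_200"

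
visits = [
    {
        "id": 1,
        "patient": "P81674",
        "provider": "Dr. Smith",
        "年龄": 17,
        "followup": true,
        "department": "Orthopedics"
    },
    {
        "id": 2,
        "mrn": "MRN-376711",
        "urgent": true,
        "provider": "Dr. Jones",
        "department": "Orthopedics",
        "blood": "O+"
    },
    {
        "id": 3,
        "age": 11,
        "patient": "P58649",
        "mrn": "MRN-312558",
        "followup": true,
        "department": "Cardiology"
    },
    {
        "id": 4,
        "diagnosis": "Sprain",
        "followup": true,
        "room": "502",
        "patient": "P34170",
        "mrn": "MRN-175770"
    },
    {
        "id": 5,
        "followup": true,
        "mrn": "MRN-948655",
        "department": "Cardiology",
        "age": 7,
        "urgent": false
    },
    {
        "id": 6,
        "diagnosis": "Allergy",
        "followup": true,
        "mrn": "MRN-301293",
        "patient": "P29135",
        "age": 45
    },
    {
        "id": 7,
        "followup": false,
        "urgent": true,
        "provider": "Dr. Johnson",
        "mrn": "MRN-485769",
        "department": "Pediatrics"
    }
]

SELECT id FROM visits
[1, 2, 3, 4, 5, 6, 7]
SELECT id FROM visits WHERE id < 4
[1, 2, 3]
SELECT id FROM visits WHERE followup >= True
[1, 3, 4, 5, 6]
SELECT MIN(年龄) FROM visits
17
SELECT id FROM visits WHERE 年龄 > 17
[]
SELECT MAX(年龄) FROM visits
17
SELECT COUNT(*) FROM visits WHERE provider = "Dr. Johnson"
1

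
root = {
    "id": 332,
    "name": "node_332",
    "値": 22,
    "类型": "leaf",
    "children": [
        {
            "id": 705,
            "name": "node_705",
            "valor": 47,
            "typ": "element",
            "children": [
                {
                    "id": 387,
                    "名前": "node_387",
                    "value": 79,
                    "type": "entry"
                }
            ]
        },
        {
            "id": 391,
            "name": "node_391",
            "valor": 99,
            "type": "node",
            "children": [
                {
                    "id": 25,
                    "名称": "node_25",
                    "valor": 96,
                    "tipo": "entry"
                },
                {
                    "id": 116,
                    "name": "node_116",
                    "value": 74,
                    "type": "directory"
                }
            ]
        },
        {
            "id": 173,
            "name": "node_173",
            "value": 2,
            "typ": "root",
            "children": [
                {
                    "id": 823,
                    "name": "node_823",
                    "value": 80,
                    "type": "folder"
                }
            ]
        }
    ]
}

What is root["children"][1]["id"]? 391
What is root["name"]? "node_332"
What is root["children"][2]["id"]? 173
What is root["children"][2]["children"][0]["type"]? "folder"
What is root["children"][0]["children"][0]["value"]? 79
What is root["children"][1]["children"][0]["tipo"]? "entry"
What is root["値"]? 22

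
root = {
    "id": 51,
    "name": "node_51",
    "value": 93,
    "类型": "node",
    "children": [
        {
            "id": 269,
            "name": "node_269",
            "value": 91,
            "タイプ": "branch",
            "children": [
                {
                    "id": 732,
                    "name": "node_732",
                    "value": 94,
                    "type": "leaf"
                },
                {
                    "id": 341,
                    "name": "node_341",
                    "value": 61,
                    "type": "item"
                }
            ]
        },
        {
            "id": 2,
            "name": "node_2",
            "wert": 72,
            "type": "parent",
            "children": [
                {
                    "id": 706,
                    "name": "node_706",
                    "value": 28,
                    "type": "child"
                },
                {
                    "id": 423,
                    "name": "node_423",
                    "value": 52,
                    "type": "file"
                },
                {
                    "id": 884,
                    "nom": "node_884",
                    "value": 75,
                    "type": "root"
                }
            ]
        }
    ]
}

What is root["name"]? "node_51"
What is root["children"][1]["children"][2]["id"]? 884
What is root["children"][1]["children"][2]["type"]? "root"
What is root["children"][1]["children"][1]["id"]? 423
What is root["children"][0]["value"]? 91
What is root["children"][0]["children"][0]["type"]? "leaf"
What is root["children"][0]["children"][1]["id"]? 341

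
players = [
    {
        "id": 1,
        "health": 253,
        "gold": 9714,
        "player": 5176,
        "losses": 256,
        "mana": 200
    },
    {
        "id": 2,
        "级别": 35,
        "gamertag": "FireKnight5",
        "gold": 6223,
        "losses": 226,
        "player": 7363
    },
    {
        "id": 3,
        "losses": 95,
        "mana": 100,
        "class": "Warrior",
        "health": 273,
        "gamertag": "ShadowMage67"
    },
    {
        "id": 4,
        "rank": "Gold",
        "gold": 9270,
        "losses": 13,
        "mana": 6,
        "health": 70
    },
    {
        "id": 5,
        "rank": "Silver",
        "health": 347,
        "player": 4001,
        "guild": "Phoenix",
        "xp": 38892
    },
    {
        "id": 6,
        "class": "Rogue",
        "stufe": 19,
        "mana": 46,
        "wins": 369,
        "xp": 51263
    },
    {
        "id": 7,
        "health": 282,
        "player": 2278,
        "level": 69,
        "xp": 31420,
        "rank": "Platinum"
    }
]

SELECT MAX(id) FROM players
7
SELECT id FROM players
[1, 2, 3, 4, 5, 6, 7]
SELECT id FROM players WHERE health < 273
[1, 4]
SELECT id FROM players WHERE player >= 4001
[1, 2, 5]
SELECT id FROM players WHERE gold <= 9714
[1, 2, 4]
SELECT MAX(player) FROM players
7363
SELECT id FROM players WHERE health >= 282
[5, 7]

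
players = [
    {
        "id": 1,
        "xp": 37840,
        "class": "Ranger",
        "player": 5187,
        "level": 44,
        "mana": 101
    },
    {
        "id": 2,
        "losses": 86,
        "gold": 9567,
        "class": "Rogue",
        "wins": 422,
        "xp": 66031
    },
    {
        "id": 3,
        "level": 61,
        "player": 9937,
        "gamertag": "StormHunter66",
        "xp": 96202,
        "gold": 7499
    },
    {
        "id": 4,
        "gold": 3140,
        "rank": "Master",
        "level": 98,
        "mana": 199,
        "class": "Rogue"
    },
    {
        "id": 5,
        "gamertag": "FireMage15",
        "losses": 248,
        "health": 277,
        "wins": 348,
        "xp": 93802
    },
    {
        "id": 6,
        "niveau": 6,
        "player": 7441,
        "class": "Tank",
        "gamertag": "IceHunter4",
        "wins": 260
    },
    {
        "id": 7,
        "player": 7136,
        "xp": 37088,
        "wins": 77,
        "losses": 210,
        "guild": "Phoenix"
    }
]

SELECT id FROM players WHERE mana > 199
[]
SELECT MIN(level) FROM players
44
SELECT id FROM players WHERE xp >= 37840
[1, 2, 3, 5]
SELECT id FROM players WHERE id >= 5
[5, 6, 7]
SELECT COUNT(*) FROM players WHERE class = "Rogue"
2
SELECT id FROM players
[1, 2, 3, 4, 5, 6, 7]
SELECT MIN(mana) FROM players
101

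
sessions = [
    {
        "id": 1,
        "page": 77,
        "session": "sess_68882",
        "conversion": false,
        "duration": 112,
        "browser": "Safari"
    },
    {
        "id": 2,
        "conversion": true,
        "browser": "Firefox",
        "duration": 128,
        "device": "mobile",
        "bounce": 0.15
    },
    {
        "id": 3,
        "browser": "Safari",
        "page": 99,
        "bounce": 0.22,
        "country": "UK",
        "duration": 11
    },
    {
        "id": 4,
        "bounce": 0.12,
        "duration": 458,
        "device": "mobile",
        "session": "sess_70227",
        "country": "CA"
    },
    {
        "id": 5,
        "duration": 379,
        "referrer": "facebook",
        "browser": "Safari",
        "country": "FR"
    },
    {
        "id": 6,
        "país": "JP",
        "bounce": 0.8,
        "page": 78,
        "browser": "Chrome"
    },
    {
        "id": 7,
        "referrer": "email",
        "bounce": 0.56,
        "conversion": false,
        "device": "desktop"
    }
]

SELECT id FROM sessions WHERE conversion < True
[1, 7]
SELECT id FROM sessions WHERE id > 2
[3, 4, 5, 6, 7]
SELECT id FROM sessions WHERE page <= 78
[1, 6]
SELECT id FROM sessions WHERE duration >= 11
[1, 2, 3, 4, 5]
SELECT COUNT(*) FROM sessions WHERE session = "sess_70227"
1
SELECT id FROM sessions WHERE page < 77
[]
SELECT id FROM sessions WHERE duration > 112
[2, 4, 5]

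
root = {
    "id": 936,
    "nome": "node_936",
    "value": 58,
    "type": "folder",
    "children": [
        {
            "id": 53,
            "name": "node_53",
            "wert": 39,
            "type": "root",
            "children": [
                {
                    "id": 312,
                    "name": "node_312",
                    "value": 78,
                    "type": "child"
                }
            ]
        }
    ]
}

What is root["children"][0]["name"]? "node_53"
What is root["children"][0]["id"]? 53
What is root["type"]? "folder"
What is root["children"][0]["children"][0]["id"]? 312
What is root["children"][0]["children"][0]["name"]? "node_312"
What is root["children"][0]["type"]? "root"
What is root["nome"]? "node_936"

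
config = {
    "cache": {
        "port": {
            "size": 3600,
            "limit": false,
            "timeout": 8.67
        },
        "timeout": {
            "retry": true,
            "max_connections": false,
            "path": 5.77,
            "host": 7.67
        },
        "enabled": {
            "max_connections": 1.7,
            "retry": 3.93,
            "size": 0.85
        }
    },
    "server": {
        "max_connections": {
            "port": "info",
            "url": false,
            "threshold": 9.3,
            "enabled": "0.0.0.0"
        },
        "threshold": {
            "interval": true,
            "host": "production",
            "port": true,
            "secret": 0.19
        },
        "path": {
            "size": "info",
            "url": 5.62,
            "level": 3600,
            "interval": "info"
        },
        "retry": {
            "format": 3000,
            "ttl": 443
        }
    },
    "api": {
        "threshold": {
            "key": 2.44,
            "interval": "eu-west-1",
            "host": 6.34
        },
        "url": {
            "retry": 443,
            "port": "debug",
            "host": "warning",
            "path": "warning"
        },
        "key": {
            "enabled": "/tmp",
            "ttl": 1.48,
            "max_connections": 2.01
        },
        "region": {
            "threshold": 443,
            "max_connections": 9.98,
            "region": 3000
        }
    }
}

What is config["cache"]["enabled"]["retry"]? 3.93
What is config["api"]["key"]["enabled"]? "/tmp"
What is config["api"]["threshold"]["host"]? 6.34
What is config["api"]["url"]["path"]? "warning"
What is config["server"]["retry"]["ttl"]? 443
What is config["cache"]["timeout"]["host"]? 7.67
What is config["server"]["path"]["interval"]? "info"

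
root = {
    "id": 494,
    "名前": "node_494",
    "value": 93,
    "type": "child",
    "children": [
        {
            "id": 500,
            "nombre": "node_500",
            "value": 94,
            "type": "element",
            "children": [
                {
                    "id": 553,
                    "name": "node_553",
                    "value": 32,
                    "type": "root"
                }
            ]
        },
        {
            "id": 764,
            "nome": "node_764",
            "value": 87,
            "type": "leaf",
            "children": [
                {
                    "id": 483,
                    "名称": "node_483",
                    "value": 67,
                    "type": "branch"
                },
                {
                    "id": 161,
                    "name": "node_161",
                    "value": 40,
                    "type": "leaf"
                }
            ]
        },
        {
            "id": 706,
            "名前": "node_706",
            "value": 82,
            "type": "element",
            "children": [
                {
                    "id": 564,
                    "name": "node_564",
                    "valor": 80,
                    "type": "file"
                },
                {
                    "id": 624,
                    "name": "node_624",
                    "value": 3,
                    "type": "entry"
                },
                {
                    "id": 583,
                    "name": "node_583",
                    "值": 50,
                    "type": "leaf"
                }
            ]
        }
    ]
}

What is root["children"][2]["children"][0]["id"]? 564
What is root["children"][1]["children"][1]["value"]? 40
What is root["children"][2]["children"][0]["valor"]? 80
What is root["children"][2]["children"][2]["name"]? "node_583"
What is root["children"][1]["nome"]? "node_764"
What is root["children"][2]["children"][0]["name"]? "node_564"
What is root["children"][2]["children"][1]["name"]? "node_624"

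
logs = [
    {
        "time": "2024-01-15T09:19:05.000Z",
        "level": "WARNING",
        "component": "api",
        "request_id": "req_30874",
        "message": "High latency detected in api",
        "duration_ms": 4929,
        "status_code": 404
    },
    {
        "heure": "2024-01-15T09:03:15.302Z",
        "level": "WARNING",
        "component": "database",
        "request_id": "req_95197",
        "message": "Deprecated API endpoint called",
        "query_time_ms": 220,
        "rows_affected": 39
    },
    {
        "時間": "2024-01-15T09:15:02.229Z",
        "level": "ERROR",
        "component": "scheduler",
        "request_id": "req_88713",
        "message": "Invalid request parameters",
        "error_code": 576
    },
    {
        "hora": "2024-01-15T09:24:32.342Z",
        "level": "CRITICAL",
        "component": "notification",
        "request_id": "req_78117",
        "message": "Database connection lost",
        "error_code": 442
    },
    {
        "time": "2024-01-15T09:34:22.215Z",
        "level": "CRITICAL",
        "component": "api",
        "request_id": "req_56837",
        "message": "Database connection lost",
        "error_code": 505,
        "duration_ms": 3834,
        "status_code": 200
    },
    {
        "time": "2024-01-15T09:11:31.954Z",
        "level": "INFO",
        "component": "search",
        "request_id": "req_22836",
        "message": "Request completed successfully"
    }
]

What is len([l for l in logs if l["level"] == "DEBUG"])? 0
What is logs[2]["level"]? "ERROR"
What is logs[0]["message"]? "High latency detected in api"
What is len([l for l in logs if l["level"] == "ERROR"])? 1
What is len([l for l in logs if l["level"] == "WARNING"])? 2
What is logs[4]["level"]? "CRITICAL"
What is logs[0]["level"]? "WARNING"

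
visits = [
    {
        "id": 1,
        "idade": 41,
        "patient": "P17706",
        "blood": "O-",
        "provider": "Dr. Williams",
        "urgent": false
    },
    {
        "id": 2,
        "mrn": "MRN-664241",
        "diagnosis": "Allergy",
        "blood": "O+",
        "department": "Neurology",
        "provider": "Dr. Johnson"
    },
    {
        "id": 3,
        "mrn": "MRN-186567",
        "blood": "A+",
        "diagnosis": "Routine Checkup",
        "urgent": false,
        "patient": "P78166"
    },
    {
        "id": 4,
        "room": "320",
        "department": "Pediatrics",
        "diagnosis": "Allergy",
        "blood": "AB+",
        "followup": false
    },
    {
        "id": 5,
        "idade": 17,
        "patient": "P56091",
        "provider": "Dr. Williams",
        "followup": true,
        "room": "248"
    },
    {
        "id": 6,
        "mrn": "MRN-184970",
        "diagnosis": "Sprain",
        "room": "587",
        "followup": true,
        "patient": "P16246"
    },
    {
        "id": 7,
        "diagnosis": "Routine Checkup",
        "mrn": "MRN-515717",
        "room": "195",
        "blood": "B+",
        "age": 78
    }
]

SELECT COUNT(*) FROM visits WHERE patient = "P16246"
1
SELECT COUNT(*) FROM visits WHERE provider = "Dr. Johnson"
1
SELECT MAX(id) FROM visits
7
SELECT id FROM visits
[1, 2, 3, 4, 5, 6, 7]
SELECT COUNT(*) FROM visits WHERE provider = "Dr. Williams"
2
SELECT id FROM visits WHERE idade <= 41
[1, 5]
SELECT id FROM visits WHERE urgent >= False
[1, 3]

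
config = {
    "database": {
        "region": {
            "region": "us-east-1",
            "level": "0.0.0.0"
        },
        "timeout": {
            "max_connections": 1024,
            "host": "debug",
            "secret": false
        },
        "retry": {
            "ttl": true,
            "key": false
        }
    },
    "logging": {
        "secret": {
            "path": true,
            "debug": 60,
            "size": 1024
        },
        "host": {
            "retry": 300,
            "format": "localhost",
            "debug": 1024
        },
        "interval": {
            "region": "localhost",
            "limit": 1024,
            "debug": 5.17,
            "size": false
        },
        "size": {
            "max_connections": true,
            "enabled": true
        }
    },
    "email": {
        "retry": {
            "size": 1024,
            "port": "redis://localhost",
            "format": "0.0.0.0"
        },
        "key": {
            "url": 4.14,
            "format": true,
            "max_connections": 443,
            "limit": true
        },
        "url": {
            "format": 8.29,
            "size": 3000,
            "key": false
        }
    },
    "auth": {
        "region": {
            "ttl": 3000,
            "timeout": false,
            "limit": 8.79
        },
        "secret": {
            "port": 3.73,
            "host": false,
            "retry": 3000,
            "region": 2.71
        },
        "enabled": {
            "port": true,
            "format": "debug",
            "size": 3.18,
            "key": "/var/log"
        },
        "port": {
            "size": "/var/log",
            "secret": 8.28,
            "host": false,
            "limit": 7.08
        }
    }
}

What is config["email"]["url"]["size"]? 3000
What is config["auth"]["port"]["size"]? "/var/log"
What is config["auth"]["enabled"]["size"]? 3.18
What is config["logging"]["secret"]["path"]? True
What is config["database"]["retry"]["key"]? False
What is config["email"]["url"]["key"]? False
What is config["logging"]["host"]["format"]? "localhost"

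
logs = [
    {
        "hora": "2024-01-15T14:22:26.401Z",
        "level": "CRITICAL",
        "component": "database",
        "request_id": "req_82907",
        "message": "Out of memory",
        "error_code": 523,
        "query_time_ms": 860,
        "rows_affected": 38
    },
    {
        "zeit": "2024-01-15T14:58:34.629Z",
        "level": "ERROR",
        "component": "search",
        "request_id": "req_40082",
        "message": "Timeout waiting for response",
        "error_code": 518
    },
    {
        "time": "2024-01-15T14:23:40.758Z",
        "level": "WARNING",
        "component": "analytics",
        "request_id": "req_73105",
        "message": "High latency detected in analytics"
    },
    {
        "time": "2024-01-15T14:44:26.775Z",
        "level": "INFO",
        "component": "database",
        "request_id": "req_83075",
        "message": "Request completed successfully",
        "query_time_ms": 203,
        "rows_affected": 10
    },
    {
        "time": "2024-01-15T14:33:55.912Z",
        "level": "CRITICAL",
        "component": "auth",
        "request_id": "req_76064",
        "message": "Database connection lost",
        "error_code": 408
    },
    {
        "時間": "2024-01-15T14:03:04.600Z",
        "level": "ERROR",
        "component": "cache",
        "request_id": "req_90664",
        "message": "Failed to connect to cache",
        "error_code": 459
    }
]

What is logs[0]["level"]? "CRITICAL"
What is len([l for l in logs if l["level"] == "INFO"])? 1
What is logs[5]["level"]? "ERROR"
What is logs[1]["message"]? "Timeout waiting for response"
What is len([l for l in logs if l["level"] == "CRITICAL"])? 2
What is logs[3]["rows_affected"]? 10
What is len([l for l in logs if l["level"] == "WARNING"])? 1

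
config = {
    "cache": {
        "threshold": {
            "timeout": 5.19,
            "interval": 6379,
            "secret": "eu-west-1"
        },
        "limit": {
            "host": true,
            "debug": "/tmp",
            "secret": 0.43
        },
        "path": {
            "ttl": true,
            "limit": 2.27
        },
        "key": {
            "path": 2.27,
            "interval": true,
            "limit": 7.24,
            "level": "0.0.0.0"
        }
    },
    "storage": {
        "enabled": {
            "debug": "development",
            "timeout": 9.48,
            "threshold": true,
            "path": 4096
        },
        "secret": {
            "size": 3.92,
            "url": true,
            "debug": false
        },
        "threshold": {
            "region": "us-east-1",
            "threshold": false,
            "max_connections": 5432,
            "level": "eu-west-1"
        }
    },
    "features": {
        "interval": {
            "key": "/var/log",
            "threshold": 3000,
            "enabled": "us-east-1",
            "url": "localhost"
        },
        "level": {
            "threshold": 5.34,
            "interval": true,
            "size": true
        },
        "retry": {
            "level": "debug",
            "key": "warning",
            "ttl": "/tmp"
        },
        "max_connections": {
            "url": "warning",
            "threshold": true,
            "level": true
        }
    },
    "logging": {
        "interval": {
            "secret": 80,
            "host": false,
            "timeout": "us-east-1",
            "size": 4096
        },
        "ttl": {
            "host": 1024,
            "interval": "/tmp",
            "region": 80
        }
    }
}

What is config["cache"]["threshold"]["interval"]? 6379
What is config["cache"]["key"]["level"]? "0.0.0.0"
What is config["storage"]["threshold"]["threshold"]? False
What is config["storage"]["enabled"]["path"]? 4096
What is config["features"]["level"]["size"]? True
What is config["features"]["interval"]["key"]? "/var/log"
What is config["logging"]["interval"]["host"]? False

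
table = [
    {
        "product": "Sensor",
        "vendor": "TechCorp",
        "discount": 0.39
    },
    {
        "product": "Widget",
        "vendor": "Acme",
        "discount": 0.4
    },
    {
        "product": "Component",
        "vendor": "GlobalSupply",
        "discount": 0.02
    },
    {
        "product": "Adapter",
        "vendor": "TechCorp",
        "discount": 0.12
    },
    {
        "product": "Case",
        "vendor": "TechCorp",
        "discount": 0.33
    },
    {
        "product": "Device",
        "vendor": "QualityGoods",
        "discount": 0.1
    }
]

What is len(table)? 6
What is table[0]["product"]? "Sensor"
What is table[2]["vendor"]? "GlobalSupply"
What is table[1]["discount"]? 0.4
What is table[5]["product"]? "Device"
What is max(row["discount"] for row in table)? 0.4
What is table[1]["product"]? "Widget"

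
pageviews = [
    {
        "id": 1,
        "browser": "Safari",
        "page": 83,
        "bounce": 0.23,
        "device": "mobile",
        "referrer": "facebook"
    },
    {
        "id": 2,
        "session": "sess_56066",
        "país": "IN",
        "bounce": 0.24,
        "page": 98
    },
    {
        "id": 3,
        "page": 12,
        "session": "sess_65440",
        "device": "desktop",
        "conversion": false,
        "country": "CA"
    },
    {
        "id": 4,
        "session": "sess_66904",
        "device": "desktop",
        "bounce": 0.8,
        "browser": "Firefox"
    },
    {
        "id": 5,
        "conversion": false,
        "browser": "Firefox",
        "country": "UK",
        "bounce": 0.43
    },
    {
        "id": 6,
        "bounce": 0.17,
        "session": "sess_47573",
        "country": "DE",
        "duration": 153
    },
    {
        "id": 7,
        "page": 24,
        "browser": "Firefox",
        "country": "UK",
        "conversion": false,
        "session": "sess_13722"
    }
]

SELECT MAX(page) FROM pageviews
98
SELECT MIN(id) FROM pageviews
1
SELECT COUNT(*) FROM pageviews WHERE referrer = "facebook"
1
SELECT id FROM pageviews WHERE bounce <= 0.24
[1, 2, 6]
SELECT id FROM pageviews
[1, 2, 3, 4, 5, 6, 7]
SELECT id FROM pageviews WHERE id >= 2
[2, 3, 4, 5, 6, 7]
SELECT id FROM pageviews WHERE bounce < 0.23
[6]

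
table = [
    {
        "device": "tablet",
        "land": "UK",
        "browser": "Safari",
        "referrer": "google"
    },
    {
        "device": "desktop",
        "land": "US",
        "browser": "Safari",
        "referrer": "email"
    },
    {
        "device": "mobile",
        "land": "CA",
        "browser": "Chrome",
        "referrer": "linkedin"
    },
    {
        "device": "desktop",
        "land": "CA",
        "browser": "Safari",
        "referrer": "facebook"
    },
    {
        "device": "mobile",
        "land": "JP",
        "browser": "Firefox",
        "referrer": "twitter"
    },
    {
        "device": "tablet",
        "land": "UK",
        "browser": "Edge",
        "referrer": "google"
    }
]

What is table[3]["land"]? "CA"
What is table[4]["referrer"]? "twitter"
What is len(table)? 6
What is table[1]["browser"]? "Safari"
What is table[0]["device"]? "tablet"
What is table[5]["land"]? "UK"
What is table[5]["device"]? "tablet"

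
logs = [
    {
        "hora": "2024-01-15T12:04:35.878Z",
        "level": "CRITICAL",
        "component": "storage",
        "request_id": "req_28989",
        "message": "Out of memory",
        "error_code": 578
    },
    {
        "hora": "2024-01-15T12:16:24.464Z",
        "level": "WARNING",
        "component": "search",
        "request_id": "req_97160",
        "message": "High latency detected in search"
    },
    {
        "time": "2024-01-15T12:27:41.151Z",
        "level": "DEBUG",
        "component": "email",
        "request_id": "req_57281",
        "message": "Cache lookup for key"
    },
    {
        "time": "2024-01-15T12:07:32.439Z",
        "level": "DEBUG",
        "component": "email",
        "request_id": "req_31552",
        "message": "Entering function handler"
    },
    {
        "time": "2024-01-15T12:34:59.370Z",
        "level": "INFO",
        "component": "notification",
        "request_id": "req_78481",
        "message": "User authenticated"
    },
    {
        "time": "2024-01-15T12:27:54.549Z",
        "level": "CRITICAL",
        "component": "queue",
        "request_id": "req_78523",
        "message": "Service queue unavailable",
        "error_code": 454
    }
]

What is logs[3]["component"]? "email"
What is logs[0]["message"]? "Out of memory"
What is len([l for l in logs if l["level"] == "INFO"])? 1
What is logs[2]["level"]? "DEBUG"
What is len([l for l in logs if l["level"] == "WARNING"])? 1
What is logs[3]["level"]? "DEBUG"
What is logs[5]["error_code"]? 454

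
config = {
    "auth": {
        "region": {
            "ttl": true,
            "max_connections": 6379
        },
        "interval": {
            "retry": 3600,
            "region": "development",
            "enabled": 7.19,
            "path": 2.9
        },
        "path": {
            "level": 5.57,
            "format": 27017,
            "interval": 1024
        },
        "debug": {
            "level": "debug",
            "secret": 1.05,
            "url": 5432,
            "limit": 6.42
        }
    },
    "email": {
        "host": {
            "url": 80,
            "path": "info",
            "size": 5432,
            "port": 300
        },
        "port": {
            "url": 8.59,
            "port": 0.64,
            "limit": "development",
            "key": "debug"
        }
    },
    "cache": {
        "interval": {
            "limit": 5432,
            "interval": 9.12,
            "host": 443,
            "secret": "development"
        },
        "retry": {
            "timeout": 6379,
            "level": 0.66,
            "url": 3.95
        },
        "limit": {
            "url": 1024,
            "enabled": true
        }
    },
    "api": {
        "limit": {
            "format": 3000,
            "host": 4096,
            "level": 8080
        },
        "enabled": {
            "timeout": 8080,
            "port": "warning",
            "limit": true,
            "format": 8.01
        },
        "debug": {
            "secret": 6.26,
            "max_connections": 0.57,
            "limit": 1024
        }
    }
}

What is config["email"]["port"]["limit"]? "development"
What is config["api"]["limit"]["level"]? 8080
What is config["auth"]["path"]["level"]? 5.57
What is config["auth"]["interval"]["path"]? 2.9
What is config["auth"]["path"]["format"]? 27017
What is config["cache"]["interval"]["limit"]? 5432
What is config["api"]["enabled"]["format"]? 8.01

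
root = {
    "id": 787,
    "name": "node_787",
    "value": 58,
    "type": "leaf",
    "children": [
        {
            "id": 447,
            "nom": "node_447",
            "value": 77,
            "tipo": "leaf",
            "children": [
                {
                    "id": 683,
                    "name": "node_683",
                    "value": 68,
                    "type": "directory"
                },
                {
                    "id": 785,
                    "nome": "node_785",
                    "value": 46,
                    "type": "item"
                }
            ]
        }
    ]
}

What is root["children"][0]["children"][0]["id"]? 683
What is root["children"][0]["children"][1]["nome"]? "node_785"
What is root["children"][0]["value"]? 77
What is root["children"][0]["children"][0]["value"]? 68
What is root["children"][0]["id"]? 447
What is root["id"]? 787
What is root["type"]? "leaf"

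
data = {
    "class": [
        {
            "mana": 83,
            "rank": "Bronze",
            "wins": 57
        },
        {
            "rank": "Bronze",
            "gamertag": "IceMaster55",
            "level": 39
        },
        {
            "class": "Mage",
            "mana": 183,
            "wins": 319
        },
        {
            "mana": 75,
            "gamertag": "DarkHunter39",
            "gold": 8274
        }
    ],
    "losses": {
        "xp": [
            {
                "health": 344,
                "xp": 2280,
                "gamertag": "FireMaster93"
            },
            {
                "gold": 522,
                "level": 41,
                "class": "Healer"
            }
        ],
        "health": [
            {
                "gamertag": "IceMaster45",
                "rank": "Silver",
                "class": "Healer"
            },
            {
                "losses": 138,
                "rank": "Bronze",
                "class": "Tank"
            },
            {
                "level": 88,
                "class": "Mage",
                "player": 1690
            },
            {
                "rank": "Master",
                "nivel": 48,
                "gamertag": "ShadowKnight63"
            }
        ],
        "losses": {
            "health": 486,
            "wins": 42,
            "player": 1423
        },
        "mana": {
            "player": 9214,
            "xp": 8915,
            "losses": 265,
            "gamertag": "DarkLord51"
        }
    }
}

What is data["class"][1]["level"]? 39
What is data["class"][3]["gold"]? 8274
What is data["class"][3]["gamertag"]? "DarkHunter39"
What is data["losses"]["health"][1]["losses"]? 138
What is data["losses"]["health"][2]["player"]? 1690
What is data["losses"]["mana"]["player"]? 9214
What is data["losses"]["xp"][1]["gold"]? 522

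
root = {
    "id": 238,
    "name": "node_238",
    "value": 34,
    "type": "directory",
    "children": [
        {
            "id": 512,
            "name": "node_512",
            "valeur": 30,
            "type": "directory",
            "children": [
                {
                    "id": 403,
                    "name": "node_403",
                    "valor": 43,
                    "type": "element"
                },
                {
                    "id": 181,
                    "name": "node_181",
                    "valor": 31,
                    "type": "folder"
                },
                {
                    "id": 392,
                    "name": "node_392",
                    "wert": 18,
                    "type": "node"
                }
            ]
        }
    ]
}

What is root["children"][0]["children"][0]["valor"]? 43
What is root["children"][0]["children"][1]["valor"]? 31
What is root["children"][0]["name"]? "node_512"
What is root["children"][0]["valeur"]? 30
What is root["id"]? 238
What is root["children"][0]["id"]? 512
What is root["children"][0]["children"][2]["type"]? "node"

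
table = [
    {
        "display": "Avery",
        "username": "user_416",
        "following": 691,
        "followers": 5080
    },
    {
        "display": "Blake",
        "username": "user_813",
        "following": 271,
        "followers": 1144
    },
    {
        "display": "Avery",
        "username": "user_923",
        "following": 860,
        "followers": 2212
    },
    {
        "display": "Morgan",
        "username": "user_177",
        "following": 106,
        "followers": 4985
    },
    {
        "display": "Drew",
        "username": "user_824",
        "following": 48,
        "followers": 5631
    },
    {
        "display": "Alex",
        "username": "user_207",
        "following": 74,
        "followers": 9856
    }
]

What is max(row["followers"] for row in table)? 9856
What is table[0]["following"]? 691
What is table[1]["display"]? "Blake"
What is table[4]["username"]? "user_824"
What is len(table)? 6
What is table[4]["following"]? 48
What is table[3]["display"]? "Morgan"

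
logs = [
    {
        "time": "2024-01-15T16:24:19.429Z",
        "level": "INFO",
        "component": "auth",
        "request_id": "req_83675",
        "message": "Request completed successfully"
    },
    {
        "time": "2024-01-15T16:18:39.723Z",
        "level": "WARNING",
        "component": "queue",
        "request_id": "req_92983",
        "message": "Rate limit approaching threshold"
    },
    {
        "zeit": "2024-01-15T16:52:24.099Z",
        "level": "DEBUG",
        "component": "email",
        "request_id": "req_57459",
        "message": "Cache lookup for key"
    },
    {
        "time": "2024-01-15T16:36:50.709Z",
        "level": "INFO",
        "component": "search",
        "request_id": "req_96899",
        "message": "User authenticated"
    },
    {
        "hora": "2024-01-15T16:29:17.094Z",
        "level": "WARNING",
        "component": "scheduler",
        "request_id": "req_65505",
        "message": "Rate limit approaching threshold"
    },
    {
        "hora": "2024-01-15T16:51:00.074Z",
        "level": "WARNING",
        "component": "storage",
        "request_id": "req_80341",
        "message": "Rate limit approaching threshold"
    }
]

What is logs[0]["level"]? "INFO"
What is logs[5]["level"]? "WARNING"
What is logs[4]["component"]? "scheduler"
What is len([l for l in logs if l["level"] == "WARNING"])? 3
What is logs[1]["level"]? "WARNING"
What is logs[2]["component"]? "email"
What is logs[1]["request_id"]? "req_92983"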